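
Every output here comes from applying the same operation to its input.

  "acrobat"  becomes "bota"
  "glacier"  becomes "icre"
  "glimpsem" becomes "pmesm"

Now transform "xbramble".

Looking at the pairs, the operation is to delete the first 3 characters, then swap each adjacent pair of characters (1↔2, 3↔4, ...).
Applying both steps to "xbramble": "amble", then "malbe".
(Check on "acrobat": → "obat" → "bota" ✓)

malbe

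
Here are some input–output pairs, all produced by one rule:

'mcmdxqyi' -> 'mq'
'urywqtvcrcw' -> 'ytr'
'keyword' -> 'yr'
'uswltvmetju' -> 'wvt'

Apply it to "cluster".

ue

The pattern: keep one character in every 3, starting at position 3 (positions 3rd, 6th, 9th, ...).
So "cluster" becomes "ue".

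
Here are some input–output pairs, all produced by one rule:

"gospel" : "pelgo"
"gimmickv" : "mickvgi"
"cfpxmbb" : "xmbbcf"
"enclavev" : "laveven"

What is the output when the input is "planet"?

The rule is to move the first 3 characters to the end (rotate left by 3), then delete the last character.
For "planet" the result is "netpl".
(Check on "cfpxmbb": → "xmbbcfp" → "xmbbcf" ✓)

netpl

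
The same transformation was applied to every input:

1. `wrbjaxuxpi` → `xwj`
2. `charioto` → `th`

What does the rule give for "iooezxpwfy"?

Looking at the pairs, the operation is to swap the front and back halves of the string, then keep one character in every 3, starting at position 3 (positions 3rd, 6th, 9th, ...).
On "iooezxpwfy": the first step gives "xpwfyiooez", and the second then gives "wie".

wie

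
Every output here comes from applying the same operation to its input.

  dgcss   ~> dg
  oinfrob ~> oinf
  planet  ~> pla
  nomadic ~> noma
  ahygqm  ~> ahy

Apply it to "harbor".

Each output is the input with this applied: delete the last 3 characters.
Doing the same to "harbor": "har".

har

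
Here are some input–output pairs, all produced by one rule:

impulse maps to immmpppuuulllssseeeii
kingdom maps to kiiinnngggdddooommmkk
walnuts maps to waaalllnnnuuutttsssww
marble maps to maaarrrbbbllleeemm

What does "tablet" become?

taaabbbllleeettttt

The transformation: repeat every character 3 times, then move the first 2 characters to the end (rotate left by 2).
Applying both steps to "tablet": "tttaaabbbllleeettt", then "taaabbbllleeettttt".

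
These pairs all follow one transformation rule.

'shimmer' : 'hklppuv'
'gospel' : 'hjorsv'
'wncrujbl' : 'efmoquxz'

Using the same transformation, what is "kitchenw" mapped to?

fhklnqwz

The transformation: sort the characters into alphabetical order, then shift every letter 3 places forward in the alphabet (wrapping around).
For "kitchenw", step one produces "cehikntw"; step two turns that into "fhklnqwz".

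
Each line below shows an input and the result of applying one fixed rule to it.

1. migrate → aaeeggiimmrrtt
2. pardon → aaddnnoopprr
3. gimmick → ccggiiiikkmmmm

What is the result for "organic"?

Rule — sort the characters into alphabetical order, then double every character.
Starting from "organic": after the first operation, "acginor"; after the second, "aaccggiinnoorr".
(Check on "gimmick": → "cgiikmm" → "ccggiiiikkmmmm" ✓)

aaccggiinnoorr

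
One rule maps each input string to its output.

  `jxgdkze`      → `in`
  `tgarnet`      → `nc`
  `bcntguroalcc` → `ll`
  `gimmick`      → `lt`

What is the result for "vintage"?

pn

Rule — shift every letter 9 places forward in the alphabet (wrapping around), then keep only the last 2 characters.
On "vintage": the first step gives "erwcjpn", and the second then gives "pn".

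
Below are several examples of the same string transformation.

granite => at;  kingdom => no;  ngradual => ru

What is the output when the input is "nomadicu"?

mi

The pattern: keep one character in every 3, starting at position 3 (positions 3rd, 6th, 9th, ...).
On "nomadicu" that produces "mi".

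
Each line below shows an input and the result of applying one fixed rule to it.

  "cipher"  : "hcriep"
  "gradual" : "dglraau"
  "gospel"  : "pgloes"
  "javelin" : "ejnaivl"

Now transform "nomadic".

ancoimd

The pattern: take characters alternately from the front and the back (1st, last, 2nd, 2nd-last, ...), then move the last character to the front.
For "nomadic", step one produces "ncoimda"; step two turns that into "ancoimd".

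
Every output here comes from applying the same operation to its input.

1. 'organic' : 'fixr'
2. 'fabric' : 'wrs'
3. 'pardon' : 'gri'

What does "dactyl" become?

What's happening: delete the last 3 characters, then shift every letter 9 places backward in the alphabet (wrapping around).
Working it through for "dactyl": intermediate "dac", final "urt".

urt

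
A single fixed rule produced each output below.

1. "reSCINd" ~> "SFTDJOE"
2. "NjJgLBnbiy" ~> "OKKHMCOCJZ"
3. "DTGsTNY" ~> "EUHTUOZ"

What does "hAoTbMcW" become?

IBPUCNDX

The rule is to shift every letter 1 place forward in the alphabet (wrapping around), then convert every letter to uppercase.
Starting from "hAoTbMcW": after the first operation, "iBpUcNdX"; after the second, "IBPUCNDX".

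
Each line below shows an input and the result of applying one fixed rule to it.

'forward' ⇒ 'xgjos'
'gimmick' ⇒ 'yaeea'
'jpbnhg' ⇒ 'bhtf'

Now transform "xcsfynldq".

What's happening: delete the last 2 characters, then shift every letter 8 places backward in the alphabet (wrapping around).
"xcsfynldq" → "xcsfynl" → "pukxqfd".

pukxqfd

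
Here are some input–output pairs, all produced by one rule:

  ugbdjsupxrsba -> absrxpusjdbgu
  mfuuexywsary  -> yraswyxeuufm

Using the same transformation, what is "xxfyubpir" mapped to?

The pattern: reverse the string.
On "xxfyubpir" that produces "ripbuyfxx".

ripbuyfxx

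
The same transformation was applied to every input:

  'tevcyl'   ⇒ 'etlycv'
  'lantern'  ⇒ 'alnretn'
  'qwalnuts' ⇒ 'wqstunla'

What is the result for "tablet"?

attelb

Looking at the pairs, the operation is to move the first 2 characters to the end (rotate left by 2), then reverse the string.
On "tablet": the first step gives "bletta", and the second then gives "attelb".
(Check on "lantern": → "nternla" → "alnretn" ✓)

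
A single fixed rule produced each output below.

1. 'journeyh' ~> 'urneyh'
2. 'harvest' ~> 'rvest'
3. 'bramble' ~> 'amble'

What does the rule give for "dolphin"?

lphin

Rule — delete the first 2 characters.
Applying that to "dolphin" gives "lphin".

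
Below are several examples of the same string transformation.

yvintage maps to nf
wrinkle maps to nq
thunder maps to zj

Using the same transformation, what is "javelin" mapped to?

an

Each output is the input with this applied: shift every letter 5 places forward in the alphabet (wrapping around), then keep one character in every 3, starting at position 3 (positions 3rd, 6th, 9th, ...).
Applying both steps to "javelin": "ofajqns", then "an".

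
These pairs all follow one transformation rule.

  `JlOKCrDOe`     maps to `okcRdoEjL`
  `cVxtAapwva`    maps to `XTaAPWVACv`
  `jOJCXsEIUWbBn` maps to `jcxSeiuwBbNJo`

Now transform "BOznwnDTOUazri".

ZNWNdtouAZRIbo

The rule is to move the first 2 characters to the end (rotate left by 2), then flip the case of every letter.
Working it through for "BOznwnDTOUazri": intermediate "znwnDTOUazriBO", final "ZNWNdtouAZRIbo".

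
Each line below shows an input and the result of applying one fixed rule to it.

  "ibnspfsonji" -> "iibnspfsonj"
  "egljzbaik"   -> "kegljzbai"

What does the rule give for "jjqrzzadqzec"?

Looking at the pairs, the operation is to move the last character to the front.
So "jjqrzzadqzec" becomes "cjjqrzzadqze".

cjjqrzzadqze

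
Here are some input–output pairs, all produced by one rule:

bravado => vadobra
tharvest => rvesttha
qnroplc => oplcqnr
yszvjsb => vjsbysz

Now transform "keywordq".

wordqkey

The transformation: move the first 3 characters to the end (rotate left by 3).
"keywordq" → "wordqkey".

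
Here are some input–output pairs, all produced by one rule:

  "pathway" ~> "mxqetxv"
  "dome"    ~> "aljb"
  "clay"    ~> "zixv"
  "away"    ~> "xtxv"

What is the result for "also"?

The pattern: shift every letter 3 places backward in the alphabet (wrapping around).
So "also" becomes "xipl".

xipl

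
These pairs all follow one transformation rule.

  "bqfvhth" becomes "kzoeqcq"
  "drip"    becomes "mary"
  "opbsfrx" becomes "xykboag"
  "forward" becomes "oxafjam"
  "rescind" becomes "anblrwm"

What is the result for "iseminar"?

What's happening: shift every letter 9 places forward in the alphabet (wrapping around).
On "iseminar" that produces "rbnvrwja".

rbnvrwja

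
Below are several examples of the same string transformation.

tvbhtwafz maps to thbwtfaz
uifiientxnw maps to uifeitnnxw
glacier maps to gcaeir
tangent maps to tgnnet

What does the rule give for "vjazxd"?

vzadx

Rule — swap each adjacent pair of characters (1↔2, 3↔4, ...), then delete the first character.
For "vjazxd", step one produces "jvzadx"; step two turns that into "vzadx".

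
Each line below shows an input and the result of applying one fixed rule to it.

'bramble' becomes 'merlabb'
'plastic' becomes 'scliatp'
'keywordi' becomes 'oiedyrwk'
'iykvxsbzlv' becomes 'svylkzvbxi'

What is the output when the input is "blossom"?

The transformation: take characters alternately from the front and the back (1st, last, 2nd, 2nd-last, ...), then swap the first and last characters.
On "blossom" that produces "smloosb".

smloosb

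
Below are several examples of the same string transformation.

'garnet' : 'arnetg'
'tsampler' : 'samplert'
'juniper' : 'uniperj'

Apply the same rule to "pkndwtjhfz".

Rule — move the first character to the end.
On "pkndwtjhfz" that produces "kndwtjhfzp".

kndwtjhfzp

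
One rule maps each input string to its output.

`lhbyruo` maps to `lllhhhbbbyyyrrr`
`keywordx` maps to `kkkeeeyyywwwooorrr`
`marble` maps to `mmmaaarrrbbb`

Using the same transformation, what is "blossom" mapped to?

bbblllooossssss

The pattern: delete the last 2 characters, then repeat every character 3 times.
Applying both steps to "blossom": "bloss", then "bbblllooossssss".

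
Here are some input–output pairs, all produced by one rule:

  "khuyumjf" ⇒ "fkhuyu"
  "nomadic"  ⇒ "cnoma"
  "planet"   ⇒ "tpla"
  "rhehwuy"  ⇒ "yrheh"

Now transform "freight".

tfrei

The rule is to move the last 3 characters to the front (rotate right by 3), then delete the first 2 characters.
On "freight": the first step gives "ghtfrei", and the second then gives "tfrei".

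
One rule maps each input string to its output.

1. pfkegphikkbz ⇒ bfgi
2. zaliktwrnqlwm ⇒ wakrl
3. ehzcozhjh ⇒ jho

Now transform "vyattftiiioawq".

What's happening: move the last 2 characters to the front (rotate right by 2), then keep one character in every 3, starting at position 1 (positions 1st, 4th, 7th, ...).
Starting from "vyattftiiioawq": after the first operation, "wqvyattftiiioa"; after the second, "wytio".
(Check on "ehzcozhjh": → "jhehzcozh" → "jho" ✓)

wytio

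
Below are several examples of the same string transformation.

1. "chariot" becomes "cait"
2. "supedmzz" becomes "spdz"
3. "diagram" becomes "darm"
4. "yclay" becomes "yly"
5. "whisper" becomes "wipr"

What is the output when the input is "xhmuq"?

Looking at the pairs, the operation is to keep every other character starting from the first (positions 1st, 3rd, 5th, ...).
On "xhmuq" that produces "xmq".

xmq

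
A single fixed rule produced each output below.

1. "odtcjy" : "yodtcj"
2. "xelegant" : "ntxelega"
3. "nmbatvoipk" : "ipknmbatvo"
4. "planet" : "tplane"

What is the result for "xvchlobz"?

Looking at the pairs, the operation is to move the first 2 characters to the end (rotate left by 2), then swap the front and back halves of the string.
Applying that to "xvchlobz" gives "bzxvchlo".

bzxvchlo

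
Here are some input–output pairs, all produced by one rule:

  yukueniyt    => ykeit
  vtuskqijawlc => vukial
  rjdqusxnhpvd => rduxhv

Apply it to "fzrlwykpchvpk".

frwkcvk

Rule — keep every other character starting from the first (positions 1st, 3rd, 5th, ...).
So "fzrlwykpchvpk" becomes "frwkcvk".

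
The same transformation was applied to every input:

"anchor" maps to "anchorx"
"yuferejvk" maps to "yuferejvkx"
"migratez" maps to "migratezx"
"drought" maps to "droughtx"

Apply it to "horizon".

In each case the input is transformed by: append "x".
For "horizon" the result is "horizonx".

horizonx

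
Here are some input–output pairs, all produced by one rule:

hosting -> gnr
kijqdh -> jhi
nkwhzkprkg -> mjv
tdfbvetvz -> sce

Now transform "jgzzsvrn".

ify

The rule is to shift every letter 1 place backward in the alphabet (wrapping around), then keep only the first 3 characters.
On "jgzzsvrn": the first step gives "ifyyruqm", and the second then gives "ify".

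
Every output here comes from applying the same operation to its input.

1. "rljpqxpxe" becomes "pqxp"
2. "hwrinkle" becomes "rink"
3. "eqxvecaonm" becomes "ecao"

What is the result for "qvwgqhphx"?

The transformation: delete the last 2 characters, then keep only the last 4 characters.
"qvwgqhphx" → "gqhp".

gqhp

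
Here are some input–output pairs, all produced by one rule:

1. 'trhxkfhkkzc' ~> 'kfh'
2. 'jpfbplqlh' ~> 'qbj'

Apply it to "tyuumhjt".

The rule is to reverse the string, then keep one character in every 3, starting at position 3 (positions 3rd, 6th, 9th, ...).
For "tyuumhjt", step one produces "tjhmuuyt"; step two turns that into "hu".

hu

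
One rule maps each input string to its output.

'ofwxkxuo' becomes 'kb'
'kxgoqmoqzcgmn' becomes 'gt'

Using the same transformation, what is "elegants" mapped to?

ah

Rule — shift every letter 4 places backward in the alphabet (wrapping around), then keep only the first 2 characters.
For "elegants" the result is "ah".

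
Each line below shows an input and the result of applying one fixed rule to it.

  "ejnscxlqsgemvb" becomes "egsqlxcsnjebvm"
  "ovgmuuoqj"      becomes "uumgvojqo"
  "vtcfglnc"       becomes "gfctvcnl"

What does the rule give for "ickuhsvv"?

What's happening: reverse the string, then move the first 3 characters to the end (rotate left by 3).
Doing the same to "ickuhsvv": "hukcivvs".

hukcivvs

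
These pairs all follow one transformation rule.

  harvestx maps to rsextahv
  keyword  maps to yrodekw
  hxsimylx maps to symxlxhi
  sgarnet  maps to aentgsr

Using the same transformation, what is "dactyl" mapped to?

Looking at the pairs, the operation is to swap each adjacent pair of characters (1↔2, 3↔4, ...), then move the first 3 characters to the end (rotate left by 3).
"dactyl" → "adtcly" → "clyadt".
(Check on "harvestx": → "ahvrsext" → "rsextahv" ✓)

clyadt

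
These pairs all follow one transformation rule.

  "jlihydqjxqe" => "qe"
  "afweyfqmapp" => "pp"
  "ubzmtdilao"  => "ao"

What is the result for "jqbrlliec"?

ec

The pattern: keep only the last 2 characters.
On "jqbrlliec" that produces "ec".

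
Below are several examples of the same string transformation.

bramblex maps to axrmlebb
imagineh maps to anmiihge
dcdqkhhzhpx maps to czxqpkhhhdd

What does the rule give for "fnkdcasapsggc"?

asspnkggfdcca

Rule — sort the characters into reverse alphabetical order, then move the last character to the front.
Applying both steps to "fnkdcasapsggc": "sspnkggfdccaa", then "asspnkggfdcca".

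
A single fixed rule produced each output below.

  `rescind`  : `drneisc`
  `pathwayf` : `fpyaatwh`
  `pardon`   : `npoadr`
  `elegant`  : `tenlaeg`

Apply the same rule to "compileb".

The transformation: reverse the string, then take characters alternately from the front and the back (1st, last, 2nd, 2nd-last, ...).
Working it through for "compileb": intermediate "belipmoc", final "bceolmip".

bceolmip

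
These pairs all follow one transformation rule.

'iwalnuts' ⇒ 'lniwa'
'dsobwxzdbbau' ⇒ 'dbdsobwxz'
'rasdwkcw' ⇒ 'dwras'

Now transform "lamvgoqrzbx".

qrlamvgo

Each output is the input with this applied: delete the last 3 characters, then move the last 2 characters to the front (rotate right by 2).
Applying that to "lamvgoqrzbx" gives "qrlamvgo".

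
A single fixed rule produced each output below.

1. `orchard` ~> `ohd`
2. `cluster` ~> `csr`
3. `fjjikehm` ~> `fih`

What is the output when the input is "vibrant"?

Looking at the pairs, the operation is to keep one character in every 3, starting at position 1 (positions 1st, 4th, 7th, ...).
For "vibrant" the result is "vrt".

vrt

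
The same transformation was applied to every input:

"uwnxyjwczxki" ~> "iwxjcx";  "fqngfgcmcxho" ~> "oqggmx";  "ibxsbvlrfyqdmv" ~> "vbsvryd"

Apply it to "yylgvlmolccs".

The rule is to move the last character to the front, then keep every other character starting from the first (positions 1st, 3rd, 5th, ...).
So "yylgvlmolccs" becomes "sygloc".

sygloc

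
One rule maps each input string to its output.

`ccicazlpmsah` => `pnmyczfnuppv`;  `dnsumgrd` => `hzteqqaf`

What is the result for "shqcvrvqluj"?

pieidyhwfud

Rule — shift every letter 13 places forward in the alphabet (wrapping around) — i.e. ROT13, then move the first 3 characters to the end (rotate left by 3).
Applying that to "shqcvrvqluj" gives "pieidyhwfud".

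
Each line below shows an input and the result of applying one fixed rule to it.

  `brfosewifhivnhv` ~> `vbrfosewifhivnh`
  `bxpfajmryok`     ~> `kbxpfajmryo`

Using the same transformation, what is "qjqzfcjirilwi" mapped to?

Rule — move the last character to the front.
"qjqzfcjirilwi" → "iqjqzfcjirilw".

iqjqzfcjirilw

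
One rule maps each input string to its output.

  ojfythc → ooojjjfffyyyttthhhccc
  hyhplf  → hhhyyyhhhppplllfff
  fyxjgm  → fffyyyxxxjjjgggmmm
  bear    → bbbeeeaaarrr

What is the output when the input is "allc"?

aaallllllccc

The pattern: repeat every character 3 times.
Doing the same to "allc": "aaallllllccc".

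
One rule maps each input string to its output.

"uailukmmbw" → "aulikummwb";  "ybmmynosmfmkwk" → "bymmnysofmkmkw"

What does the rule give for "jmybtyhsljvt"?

mjbyytshjltv

The pattern: swap each adjacent pair of characters (1↔2, 3↔4, ...).
Applying that to "jmybtyhsljvt" gives "mjbyytshjltv".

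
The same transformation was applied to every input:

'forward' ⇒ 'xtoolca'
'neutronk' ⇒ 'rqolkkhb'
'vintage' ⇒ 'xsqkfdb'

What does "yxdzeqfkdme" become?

wvunjhcbbaa

Rule — shift every letter 3 places backward in the alphabet (wrapping around), then sort the characters into reverse alphabetical order.
Starting from "yxdzeqfkdme": after the first operation, "vuawbnchajb"; after the second, "wvunjhcbbaa".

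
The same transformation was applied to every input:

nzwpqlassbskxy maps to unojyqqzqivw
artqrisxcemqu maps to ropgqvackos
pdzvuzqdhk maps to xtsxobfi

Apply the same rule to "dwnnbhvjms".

The transformation: shift every letter 2 places backward in the alphabet (wrapping around), then delete the first 2 characters.
"dwnnbhvjms" → "bullzfthkq" → "llzfthkq".

llzfthkq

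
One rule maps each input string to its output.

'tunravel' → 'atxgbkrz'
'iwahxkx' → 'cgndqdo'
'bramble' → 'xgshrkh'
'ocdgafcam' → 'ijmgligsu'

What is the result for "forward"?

uxcgxjl

What's happening: move the first character to the end, then shift every letter 6 places forward in the alphabet (wrapping around).
For "forward" the result is "uxcgxjl".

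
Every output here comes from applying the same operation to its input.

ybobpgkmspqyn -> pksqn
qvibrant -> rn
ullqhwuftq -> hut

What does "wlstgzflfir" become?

gffr

In each case the input is transformed by: delete the first 3 characters, then keep every other character starting from the second (positions 2nd, 4th, 6th, ...).
For "wlstgzflfir", step one produces "tgzflfir"; step two turns that into "gffr".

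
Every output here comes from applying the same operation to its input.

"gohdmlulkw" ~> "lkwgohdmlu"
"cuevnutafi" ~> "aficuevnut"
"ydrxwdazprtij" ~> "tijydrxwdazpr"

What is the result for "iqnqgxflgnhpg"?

The rule is to move the last 3 characters to the front (rotate right by 3).
For "iqnqgxflgnhpg" the result is "hpgiqnqgxflgn".

hpgiqnqgxflgn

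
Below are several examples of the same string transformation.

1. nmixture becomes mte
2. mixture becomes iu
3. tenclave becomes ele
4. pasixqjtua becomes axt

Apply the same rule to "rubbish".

ui

The rule is to keep one character in every 3, starting at position 2 (positions 2nd, 5th, 8th, ...).
So "rubbish" becomes "ui".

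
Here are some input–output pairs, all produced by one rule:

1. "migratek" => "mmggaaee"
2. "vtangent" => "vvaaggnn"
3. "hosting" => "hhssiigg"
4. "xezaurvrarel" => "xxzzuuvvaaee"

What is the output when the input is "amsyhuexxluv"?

aasshheexxuu

In each case the input is transformed by: keep every other character starting from the first (positions 1st, 3rd, 5th, ...), then double every character.
On "amsyhuexxluv": the first step gives "ashexu", and the second then gives "aasshheexxuu".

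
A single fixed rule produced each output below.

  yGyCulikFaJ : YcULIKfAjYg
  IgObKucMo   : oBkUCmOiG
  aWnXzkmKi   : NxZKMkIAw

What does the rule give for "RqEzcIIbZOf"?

In each case the input is transformed by: move the first 2 characters to the end (rotate left by 2), then flip the case of every letter.
For "RqEzcIIbZOf" the result is "eZCiiBzoFrQ".

eZCiiBzoFrQ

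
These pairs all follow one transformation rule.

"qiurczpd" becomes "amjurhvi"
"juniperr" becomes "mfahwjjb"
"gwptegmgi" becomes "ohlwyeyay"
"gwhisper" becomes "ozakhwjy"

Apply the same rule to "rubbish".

Looking at the pairs, the operation is to move the first character to the end, then shift every letter 8 places backward in the alphabet (wrapping around).
"rubbish" → "ubbishr" → "mttakzj".

mttakzj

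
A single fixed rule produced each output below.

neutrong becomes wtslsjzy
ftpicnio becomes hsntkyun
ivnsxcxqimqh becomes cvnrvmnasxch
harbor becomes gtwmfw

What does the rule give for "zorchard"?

mfwietwh

Each output is the input with this applied: shift every letter 5 places forward in the alphabet (wrapping around), then swap the front and back halves of the string.
Applying both steps to "zorchard": "etwhmfwi", then "mfwietwh".
(Check on "ivnsxcxqimqh": → "nasxchcvnrvm" → "cvnrvmnasxch" ✓)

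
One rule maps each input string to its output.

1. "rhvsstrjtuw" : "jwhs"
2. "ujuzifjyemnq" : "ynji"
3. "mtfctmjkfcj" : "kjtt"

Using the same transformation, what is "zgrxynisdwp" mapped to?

spgy

Rule — keep one character in every 3, starting at position 2 (positions 2nd, 5th, 8th, ...), then move the first 2 characters to the end (rotate left by 2).
For "zgrxynisdwp", step one produces "gysp"; step two turns that into "spgy".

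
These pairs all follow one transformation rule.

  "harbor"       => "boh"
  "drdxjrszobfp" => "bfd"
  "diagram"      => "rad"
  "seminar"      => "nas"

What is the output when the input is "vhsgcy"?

gcv

Rule — swap the first and last characters, then keep only the last 3 characters.
Starting from "vhsgcy": after the first operation, "yhsgcv"; after the second, "gcv".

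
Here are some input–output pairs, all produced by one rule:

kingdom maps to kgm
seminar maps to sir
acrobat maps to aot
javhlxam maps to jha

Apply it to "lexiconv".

In each case the input is transformed by: keep one character in every 3, starting at position 1 (positions 1st, 4th, 7th, ...).
So "lexiconv" becomes "lin".

lin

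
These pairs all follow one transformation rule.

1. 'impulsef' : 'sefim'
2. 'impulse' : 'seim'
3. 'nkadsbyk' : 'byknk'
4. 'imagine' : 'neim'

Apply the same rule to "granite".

tegr

What's happening: move the first 2 characters to the end (rotate left by 2), then delete the first 3 characters.
Applying both steps to "granite": "anitegr", then "tegr".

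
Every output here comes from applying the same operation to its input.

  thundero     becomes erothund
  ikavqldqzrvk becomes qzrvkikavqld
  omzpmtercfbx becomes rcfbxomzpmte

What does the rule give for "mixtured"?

In each case the input is transformed by: move the first character to the end, then swap the front and back halves of the string.
Doing the same to "mixtured": "redmixtu".
(Check on "thundero": → "hunderot" → "erothund" ✓)

redmixtu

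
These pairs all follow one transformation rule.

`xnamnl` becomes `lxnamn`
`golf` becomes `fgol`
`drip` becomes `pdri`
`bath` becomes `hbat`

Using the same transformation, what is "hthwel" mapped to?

The pattern: move the last character to the front.
So "hthwel" becomes "lhthwe".

lhthwe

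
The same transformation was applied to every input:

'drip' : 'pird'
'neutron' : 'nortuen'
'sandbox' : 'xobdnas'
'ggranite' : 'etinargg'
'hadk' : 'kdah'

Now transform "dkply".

ylpkd

Looking at the pairs, the operation is to reverse the string.
So "dkply" becomes "ylpkd".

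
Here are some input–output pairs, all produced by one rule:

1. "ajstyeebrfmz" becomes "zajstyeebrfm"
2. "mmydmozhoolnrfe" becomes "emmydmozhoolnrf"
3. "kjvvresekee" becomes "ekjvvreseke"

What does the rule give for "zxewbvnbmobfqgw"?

Each output is the input with this applied: move the last character to the front.
For "zxewbvnbmobfqgw" the result is "wzxewbvnbmobfqg".

wzxewbvnbmobfqg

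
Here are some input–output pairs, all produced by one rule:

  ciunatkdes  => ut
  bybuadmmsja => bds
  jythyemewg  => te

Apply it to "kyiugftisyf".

ifs

The transformation: delete the last 2 characters, then keep one character in every 3, starting at position 3 (positions 3rd, 6th, 9th, ...).
On "kyiugftisyf" that produces "ifs".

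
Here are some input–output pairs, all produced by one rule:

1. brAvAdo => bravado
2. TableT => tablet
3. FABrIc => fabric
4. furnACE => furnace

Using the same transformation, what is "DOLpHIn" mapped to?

The pattern: convert every letter to lowercase.
On "DOLpHIn" that produces "dolphin".

dolphin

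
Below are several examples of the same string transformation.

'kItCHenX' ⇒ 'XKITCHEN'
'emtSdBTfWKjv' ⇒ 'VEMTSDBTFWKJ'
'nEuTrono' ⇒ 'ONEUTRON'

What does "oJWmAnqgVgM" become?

Each output is the input with this applied: move the last character to the front, then convert every letter to uppercase.
"oJWmAnqgVgM" → "MoJWmAnqgVg" → "MOJWMANQGVG".

MOJWMANQGVG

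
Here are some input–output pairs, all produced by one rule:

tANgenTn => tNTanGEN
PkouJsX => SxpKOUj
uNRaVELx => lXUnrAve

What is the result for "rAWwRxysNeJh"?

The transformation: flip the case of every letter, then move the last 2 characters to the front (rotate right by 2).
Working it through for "rAWwRxysNeJh": intermediate "RawWrXYSnEjH", final "jHRawWrXYSnE".
(Check on "tANgenTn": → "TanGENtN" → "tNTanGEN" ✓)

jHRawWrXYSnE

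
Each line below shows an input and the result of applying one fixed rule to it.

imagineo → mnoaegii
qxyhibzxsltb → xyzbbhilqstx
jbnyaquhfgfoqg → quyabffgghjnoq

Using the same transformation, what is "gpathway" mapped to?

twyaaghp

The pattern: sort the characters into alphabetical order, then move the last 3 characters to the front (rotate right by 3).
Applying both steps to "gpathway": "aaghptwy", then "twyaaghp".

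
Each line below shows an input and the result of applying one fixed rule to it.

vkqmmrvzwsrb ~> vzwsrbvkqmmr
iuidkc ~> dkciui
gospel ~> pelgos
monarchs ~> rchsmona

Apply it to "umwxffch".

ffchumwx

What's happening: swap the front and back halves of the string.
"umwxffch" → "ffchumwx".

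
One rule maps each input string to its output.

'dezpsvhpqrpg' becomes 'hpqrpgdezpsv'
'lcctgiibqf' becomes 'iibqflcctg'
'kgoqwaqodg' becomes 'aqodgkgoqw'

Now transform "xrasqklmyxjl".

The pattern: swap the front and back halves of the string.
"xrasqklmyxjl" → "lmyxjlxrasqk".

lmyxjlxrasqk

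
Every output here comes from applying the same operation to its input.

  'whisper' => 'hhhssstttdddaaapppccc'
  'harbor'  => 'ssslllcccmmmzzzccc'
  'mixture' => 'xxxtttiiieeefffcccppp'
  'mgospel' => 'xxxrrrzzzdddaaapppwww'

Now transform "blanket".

In each case the input is transformed by: repeat every character 3 times, then shift every letter 11 places forward in the alphabet (wrapping around).
Applying both steps to "blanket": "bbblllaaannnkkkeeettt", then "mmmwwwlllyyyvvvpppeee".
(Check on "whisper": → "wwwhhhiiissspppeeerrr" → "hhhssstttdddaaapppccc" ✓)

mmmwwwlllyyyvvvpppeee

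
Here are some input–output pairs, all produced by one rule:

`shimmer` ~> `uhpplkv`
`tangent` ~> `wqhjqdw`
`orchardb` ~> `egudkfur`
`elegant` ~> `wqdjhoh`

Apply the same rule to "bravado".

rgdydue

The pattern: shift every letter 3 places forward in the alphabet (wrapping around), then reverse the string.
"bravado" → "eudydgr" → "rgdydue".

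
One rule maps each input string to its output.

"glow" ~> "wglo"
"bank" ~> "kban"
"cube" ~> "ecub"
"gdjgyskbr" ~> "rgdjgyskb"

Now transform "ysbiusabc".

Rule — move the last character to the front.
On "ysbiusabc" that produces "cysbiusab".

cysbiusab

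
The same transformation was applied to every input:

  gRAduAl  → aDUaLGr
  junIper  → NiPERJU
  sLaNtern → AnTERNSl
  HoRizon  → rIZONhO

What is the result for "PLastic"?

ASTICpl

The rule is to move the first 2 characters to the end (rotate left by 2), then flip the case of every letter.
Applying both steps to "PLastic": "asticPL", then "ASTICpl".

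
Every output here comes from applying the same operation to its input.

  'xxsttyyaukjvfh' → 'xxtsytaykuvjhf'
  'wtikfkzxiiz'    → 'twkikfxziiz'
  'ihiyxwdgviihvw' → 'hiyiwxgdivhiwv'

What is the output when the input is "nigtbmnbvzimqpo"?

What's happening: swap each adjacent pair of characters (1↔2, 3↔4, ...).
Applying that to "nigtbmnbvzimqpo" gives "intgmbbnzvmipqo".

intgmbbnzvmipqo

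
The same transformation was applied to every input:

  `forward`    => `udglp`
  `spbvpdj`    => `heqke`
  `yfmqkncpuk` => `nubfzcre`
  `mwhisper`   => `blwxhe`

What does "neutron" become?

The transformation: shift every letter 11 places backward in the alphabet (wrapping around), then delete the last 2 characters.
For "neutron", step one produces "ctjigdc"; step two turns that into "ctjig".

ctjig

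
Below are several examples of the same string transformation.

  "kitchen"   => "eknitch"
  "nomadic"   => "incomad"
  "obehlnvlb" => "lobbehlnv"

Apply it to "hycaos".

ohsyca

The transformation: swap the first and last characters, then move the last 2 characters to the front (rotate right by 2).
Applying that to "hycaos" gives "ohsyca".
(Check on "kitchen": → "nitchek" → "eknitch" ✓)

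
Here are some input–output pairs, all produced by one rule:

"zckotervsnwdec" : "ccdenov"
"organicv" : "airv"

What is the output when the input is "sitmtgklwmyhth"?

ghhilmm

Each output is the input with this applied: keep every other character starting from the second (positions 2nd, 4th, 6th, ...), then sort the characters into alphabetical order.
Doing the same to "sitmtgklwmyhth": "ghhilmm".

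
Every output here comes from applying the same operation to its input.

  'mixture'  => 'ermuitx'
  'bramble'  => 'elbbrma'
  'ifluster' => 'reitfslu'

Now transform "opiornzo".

Rule — move the last character to the front, then take characters alternately from the front and the back (1st, last, 2nd, 2nd-last, ...).
Starting from "opiornzo": after the first operation, "oopiornz"; after the second, "ozonprio".

ozonprio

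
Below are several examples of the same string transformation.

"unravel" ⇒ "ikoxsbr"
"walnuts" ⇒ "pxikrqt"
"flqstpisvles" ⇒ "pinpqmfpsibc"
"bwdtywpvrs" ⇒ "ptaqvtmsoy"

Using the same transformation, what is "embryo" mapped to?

ljyovb

Each output is the input with this applied: swap the first and last characters, then shift every letter 3 places backward in the alphabet (wrapping around).
"embryo" → "ombrye" → "ljyovb".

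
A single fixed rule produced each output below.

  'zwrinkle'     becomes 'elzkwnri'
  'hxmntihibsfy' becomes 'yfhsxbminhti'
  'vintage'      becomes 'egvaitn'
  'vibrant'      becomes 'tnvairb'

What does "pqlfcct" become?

tcpcqfl

The pattern: move the last character to the front, then take characters alternately from the front and the back (1st, last, 2nd, 2nd-last, ...).
For "pqlfcct", step one produces "tpqlfcc"; step two turns that into "tcpcqfl".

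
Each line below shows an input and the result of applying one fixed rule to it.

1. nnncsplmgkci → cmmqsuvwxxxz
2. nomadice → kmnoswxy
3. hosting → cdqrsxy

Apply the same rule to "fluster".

The pattern: shift every letter 10 places forward in the alphabet (wrapping around), then sort the characters into alphabetical order.
On "fluster" that produces "bcdeopv".

bcdeopv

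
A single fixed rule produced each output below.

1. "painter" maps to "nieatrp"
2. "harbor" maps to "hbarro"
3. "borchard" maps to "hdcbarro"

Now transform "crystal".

rlcayts

The rule is to sort the characters into reverse alphabetical order, then move the first 3 characters to the end (rotate left by 3).
On "crystal": the first step gives "ytsrlca", and the second then gives "rlcayts".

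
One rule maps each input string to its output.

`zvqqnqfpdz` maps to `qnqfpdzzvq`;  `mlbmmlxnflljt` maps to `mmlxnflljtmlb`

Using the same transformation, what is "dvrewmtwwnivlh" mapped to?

ewmtwwnivlhdvr

What's happening: move the first 3 characters to the end (rotate left by 3).
On "dvrewmtwwnivlh" that produces "ewmtwwnivlhdvr".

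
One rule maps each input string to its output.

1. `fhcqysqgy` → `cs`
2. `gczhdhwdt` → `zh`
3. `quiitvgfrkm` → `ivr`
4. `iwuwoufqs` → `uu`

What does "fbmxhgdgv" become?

mg

The pattern: delete the last 2 characters, then keep one character in every 3, starting at position 3 (positions 3rd, 6th, 9th, ...).
"fbmxhgdgv" → "fbmxhgd" → "mg".
(Check on "fhcqysqgy": → "fhcqysq" → "cs" ✓)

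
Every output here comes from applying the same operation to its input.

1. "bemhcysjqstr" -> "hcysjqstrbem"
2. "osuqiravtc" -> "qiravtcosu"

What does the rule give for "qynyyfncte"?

yyfncteqyn

Rule — move the first 3 characters to the end (rotate left by 3).
For "qynyyfncte" the result is "yyfncteqyn".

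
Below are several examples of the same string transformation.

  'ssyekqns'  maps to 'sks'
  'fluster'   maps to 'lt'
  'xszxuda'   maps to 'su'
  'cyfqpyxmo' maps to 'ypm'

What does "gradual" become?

Each output is the input with this applied: keep one character in every 3, starting at position 2 (positions 2nd, 5th, 8th, ...).
"gradual" → "ru".

ru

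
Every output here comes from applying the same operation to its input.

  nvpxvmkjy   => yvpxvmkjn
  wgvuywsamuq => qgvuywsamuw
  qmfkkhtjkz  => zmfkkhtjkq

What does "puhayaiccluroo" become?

ouhayaicclurop

What's happening: swap the first and last characters.
For "puhayaiccluroo" the result is "ouhayaicclurop".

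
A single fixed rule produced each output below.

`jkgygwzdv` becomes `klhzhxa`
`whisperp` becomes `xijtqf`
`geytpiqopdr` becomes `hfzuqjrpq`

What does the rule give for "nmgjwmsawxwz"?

Each output is the input with this applied: delete the last 2 characters, then shift every letter 1 place forward in the alphabet (wrapping around).
On "nmgjwmsawxwz": the first step gives "nmgjwmsawx", and the second then gives "onhkxntbxy".

onhkxntbxy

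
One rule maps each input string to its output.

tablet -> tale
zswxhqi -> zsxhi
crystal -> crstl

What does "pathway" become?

The pattern: double every character, then keep one character in every 3, starting at position 1 (positions 1st, 4th, 7th, ...).
Applying both steps to "pathway": "ppaatthhwwaayy", then "pahwy".

pahwy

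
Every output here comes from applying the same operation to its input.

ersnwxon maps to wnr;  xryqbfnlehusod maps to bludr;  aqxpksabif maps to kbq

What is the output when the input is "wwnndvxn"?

Looking at the pairs, the operation is to keep one character in every 3, starting at position 2 (positions 2nd, 5th, 8th, ...), then move the first character to the end.
Applying both steps to "wwnndvxn": "wdn", then "dnw".

dnw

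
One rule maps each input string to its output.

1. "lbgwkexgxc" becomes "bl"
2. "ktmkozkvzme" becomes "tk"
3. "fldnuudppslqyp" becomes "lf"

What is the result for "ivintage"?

Looking at the pairs, the operation is to swap each adjacent pair of characters (1↔2, 3↔4, ...), then keep only the first 2 characters.
Applying both steps to "ivintage": "viniateg", then "vi".

vi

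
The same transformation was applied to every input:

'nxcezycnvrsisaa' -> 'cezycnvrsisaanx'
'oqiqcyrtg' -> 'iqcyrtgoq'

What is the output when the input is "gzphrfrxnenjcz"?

Rule — move the first 2 characters to the end (rotate left by 2).
"gzphrfrxnenjcz" → "phrfrxnenjczgz".

phrfrxnenjczgz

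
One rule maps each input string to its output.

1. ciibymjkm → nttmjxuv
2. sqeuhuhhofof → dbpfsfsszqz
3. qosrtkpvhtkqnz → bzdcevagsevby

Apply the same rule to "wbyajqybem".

What's happening: shift every letter 11 places forward in the alphabet (wrapping around), then delete the last character.
Applying both steps to "wbyajqybem": "hmjlubjmpx", then "hmjlubjmp".
(Check on "sqeuhuhhofof": → "dbpfsfsszqzq" → "dbpfsfsszqz" ✓)

hmjlubjmp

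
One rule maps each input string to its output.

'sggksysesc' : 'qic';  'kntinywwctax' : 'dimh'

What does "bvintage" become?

sk

Each output is the input with this applied: keep one character in every 3, starting at position 3 (positions 3rd, 6th, 9th, ...), then shift every letter 10 places forward in the alphabet (wrapping around).
On "bvintage": the first step gives "ia", and the second then gives "sk".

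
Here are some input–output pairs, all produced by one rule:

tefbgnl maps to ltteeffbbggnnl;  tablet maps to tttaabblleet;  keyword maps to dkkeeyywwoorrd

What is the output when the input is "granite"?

eggrraanniitte

Rule — double every character, then move the last character to the front.
Working it through for "granite": intermediate "ggrraanniittee", final "eggrraanniitte".
(Check on "keyword": → "kkeeyywwoorrdd" → "dkkeeyywwoorrd" ✓)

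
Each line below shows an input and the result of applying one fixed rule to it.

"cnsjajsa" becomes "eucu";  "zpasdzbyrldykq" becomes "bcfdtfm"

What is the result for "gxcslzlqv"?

iennx

Rule — keep every other character starting from the first (positions 1st, 3rd, 5th, ...), then shift every letter 2 places forward in the alphabet (wrapping around).
"gxcslzlqv" → "gcllv" → "iennx".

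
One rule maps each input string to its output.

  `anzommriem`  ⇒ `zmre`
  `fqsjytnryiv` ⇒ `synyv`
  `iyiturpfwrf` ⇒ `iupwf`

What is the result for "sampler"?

The rule is to keep every other character starting from the first (positions 1st, 3rd, 5th, ...), then delete the first character.
Working it through for "sampler": intermediate "smlr", final "mlr".

mlr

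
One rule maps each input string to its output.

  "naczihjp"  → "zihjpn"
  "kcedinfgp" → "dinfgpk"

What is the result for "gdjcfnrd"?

Each output is the input with this applied: move the first 3 characters to the end (rotate left by 3), then delete the last 2 characters.
Applying both steps to "gdjcfnrd": "cfnrdgdj", then "cfnrdg".

cfnrdg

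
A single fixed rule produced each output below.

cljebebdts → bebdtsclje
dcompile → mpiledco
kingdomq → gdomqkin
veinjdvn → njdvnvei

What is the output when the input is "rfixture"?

Rule — move the last character to the front, then swap the front and back halves of the string.
"rfixture" → "xturerfi".
(Check on "kingdomq": → "qkingdom" → "gdomqkin" ✓)

xturerfi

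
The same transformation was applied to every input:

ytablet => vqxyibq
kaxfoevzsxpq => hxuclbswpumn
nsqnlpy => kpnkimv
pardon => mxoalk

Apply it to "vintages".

What's happening: shift every letter 3 places backward in the alphabet (wrapping around).
On "vintages" that produces "sfkqxdbp".

sfkqxdbp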